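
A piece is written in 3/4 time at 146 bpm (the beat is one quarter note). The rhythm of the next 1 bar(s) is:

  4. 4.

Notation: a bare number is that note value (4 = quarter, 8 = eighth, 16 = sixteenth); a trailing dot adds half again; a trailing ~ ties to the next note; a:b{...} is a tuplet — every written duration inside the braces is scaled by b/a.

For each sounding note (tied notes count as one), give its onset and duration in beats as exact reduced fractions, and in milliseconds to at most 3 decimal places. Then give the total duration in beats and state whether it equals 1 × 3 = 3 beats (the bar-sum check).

1) 0.0ms=0b +616.438ms=3/2b
2) 616.438ms=3/2b +616.438ms=3/2b
Σ=3b of 3 (146bpm 3/4) — PASS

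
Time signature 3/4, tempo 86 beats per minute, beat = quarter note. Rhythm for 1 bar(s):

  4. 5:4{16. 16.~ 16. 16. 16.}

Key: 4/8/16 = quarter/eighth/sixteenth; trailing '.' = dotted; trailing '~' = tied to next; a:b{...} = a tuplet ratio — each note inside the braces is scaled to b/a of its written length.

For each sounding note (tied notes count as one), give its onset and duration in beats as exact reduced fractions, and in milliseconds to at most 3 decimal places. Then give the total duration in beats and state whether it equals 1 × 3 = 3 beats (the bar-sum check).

1) 0.0ms=0b +1046.512ms=3/2b
2) 1046.512ms=3/2b +209.302ms=3/10b
3) 1255.814ms=9/5b +418.605ms=3/5b
4) 1674.419ms=12/5b +209.302ms=3/10b
5) 1883.721ms=27/10b +209.302ms=3/10b
Σ=3b of 3 (86bpm 3/4) — PASS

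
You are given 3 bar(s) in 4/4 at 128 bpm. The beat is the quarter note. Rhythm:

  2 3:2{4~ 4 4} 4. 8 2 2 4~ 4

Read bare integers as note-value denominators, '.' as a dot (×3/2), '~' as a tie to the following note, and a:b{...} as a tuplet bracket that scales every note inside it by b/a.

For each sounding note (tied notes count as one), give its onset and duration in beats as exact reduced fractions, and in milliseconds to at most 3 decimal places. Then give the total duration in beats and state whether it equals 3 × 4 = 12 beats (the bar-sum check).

1) 0.0ms=0b +937.5ms=2b
2) 937.5ms=2b +625.0ms=4/3b
3) 1562.5ms=10/3b +312.5ms=2/3b
4) 1875.0ms=4b +703.125ms=3/2b
5) 2578.125ms=11/2b +234.375ms=1/2b
6) 2812.5ms=6b +937.5ms=2b
7) 3750.0ms=8b +937.5ms=2b
8) 4687.5ms=10b +937.5ms=2b
Σ=12b of 12 (128bpm 4/4) — PASS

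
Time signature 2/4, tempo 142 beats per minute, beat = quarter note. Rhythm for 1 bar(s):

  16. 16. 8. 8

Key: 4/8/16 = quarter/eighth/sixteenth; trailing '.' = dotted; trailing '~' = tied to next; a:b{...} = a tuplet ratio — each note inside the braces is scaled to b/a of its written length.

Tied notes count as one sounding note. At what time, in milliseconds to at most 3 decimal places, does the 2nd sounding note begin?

note 2 onset = 3/8b = 158.451ms

1. 0.0ms @ 0 + 158.451ms (3/8)
2. 158.451ms @ 3/8 + 158.451ms (3/8)
3. 316.901ms @ 3/4 + 316.901ms (3/4)
4. 633.803ms @ 3/2 + 211.268ms (1/2)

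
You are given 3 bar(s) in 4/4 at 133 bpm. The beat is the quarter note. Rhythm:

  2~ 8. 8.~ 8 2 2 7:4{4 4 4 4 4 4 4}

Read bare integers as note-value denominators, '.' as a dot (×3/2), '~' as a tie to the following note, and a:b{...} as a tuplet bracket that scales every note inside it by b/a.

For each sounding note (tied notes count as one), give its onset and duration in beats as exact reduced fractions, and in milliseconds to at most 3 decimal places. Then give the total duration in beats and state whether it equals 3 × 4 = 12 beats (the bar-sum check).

1) 0.0ms=0b +1240.602ms=11/4b
2) 1240.602ms=11/4b +563.91ms=5/4b
3) 1804.511ms=4b +902.256ms=2b
4) 2706.767ms=6b +902.256ms=2b
5) 3609.023ms=8b +257.787ms=4/7b
6) 3866.81ms=60/7b +257.787ms=4/7b
7) 4124.597ms=64/7b +257.787ms=4/7b
8) 4382.385ms=68/7b +257.787ms=4/7b
9) 4640.172ms=72/7b +257.787ms=4/7b
10) 4897.959ms=76/7b +257.787ms=4/7b
11) 5155.747ms=80/7b +257.787ms=4/7b
Σ=12b of 12 (133bpm 4/4) — PASS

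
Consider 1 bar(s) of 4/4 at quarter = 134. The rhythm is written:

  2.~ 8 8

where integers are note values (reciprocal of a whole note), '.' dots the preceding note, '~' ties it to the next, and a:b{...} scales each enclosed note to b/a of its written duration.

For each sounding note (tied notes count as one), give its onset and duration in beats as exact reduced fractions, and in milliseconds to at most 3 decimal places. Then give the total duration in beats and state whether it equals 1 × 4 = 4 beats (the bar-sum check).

1) 0.0ms=0b +1567.164ms=7/2b
2) 1567.164ms=7/2b +223.881ms=1/2b
Σ=4b of 4 (134bpm 4/4) — PASS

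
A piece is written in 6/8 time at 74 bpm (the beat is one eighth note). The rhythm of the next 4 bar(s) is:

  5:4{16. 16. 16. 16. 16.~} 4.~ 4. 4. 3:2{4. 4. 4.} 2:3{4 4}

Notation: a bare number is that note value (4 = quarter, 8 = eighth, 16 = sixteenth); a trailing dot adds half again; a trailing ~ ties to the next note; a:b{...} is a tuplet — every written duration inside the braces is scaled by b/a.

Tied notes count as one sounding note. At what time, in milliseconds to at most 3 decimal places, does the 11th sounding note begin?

1. 0.0ms @ 0 + 486.486ms (3/5)
2. 486.486ms @ 3/5 + 486.486ms (3/5)
3. 972.973ms @ 6/5 + 486.486ms (3/5)
4. 1459.459ms @ 9/5 + 486.486ms (3/5)
5. 1945.946ms @ 12/5 + 5351.351ms (33/5)
6. 7297.297ms @ 9 + 2432.432ms (3)
7. 9729.73ms @ 12 + 1621.622ms (2)
8. 11351.351ms @ 14 + 1621.622ms (2)
9. 12972.973ms @ 16 + 1621.622ms (2)
10. 14594.595ms @ 18 + 2432.432ms (3)
11. 17027.027ms @ 21 + 2432.432ms (3)

note 11 onset = 21b = 17027.027ms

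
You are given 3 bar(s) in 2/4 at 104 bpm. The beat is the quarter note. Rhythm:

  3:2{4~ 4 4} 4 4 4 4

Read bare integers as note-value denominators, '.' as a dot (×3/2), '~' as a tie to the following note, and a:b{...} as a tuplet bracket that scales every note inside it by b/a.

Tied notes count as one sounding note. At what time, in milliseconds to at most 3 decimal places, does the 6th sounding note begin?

note 6 onset = 5b = 2884.615ms

1. 0.0ms @ 0 + 769.231ms (4/3)
2. 769.231ms @ 4/3 + 384.615ms (2/3)
3. 1153.846ms @ 2 + 576.923ms (1)
4. 1730.769ms @ 3 + 576.923ms (1)
5. 2307.692ms @ 4 + 576.923ms (1)
6. 2884.615ms @ 5 + 576.923ms (1)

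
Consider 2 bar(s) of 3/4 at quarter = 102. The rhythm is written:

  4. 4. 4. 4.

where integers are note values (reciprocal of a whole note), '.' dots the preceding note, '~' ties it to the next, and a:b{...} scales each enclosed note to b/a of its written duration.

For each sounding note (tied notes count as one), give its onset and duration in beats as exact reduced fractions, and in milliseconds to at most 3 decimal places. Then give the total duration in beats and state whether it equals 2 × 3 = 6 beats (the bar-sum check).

1) 0.0ms=0b +882.353ms=3/2b
2) 882.353ms=3/2b +882.353ms=3/2b
3) 1764.706ms=3b +882.353ms=3/2b
4) 2647.059ms=9/2b +882.353ms=3/2b
Σ=6b of 6 (102bpm 3/4) — PASS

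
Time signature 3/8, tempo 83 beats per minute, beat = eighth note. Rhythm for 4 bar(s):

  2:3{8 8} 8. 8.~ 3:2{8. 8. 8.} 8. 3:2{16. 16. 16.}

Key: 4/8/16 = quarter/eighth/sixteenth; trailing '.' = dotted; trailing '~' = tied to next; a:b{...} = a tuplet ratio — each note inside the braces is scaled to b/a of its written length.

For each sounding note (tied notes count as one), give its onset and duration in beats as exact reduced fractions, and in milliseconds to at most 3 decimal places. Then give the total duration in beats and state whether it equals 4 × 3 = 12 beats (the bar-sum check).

1) 0.0ms=0b +1084.337ms=3/2b
2) 1084.337ms=3/2b +1084.337ms=3/2b
3) 2168.675ms=3b +1084.337ms=3/2b
4) 3253.012ms=9/2b +1807.229ms=5/2b
5) 5060.241ms=7b +722.892ms=1b
6) 5783.133ms=8b +722.892ms=1b
7) 6506.024ms=9b +1084.337ms=3/2b
8) 7590.361ms=21/2b +361.446ms=1/2b
9) 7951.807ms=11b +361.446ms=1/2b
10) 8313.253ms=23/2b +361.446ms=1/2b
Σ=12b of 12 (83bpm 3/8) — PASS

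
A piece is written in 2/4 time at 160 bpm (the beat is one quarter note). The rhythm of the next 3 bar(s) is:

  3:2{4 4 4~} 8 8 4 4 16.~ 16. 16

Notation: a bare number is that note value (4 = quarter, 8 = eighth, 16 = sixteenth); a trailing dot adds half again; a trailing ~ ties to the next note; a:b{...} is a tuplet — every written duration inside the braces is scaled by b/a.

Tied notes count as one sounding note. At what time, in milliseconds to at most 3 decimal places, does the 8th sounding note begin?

1. 0.0ms @ 0 + 250.0ms (2/3)
2. 250.0ms @ 2/3 + 250.0ms (2/3)
3. 500.0ms @ 4/3 + 437.5ms (7/6)
4. 937.5ms @ 5/2 + 187.5ms (1/2)
5. 1125.0ms @ 3 + 375.0ms (1)
6. 1500.0ms @ 4 + 375.0ms (1)
7. 1875.0ms @ 5 + 281.25ms (3/4)
8. 2156.25ms @ 23/4 + 93.75ms (1/4)

note 8 onset = 23/4b = 2156.25ms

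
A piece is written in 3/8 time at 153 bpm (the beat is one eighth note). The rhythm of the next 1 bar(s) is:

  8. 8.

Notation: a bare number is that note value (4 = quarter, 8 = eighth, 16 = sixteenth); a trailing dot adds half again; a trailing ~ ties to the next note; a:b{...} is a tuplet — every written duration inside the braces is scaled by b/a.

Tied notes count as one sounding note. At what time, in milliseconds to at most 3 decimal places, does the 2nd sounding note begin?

1. 0.0ms @ 0 + 588.235ms (3/2)
2. 588.235ms @ 3/2 + 588.235ms (3/2)

note 2 onset = 3/2b = 588.235ms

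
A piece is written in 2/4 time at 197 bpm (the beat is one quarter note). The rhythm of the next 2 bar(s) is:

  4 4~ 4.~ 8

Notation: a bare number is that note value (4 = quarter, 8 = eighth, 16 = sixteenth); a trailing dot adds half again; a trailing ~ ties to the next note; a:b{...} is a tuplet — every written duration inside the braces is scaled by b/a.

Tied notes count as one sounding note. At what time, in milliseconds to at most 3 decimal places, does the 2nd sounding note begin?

1. 0.0ms @ 0 + 304.569ms (1)
2. 304.569ms @ 1 + 913.706ms (3)

note 2 onset = 1b = 304.569ms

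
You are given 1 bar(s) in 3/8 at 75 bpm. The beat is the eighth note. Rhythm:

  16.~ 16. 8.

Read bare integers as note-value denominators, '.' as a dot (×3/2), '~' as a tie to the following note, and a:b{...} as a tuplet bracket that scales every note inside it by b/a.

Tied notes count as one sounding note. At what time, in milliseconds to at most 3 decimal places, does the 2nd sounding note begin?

1. 0.0ms @ 0 + 1200.0ms (3/2)
2. 1200.0ms @ 3/2 + 1200.0ms (3/2)

note 2 onset = 3/2b = 1200.0ms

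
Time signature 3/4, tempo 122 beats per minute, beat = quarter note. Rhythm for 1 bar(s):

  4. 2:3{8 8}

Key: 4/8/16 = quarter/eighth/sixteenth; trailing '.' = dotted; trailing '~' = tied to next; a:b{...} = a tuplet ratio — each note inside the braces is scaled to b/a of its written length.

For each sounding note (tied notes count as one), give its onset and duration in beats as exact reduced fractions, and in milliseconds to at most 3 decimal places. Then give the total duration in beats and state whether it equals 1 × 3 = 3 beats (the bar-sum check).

1) 0.0ms=0b +737.705ms=3/2b
2) 737.705ms=3/2b +368.852ms=3/4b
3) 1106.557ms=9/4b +368.852ms=3/4b
Σ=3b of 3 (122bpm 3/4) — PASS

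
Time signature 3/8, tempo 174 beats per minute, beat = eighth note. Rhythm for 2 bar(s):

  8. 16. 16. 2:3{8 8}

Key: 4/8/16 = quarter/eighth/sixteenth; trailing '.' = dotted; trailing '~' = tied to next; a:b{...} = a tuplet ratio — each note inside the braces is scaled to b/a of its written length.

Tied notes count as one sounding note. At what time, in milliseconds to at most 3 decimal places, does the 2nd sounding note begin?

note 2 onset = 3/2b = 517.241ms

1. 0.0ms @ 0 + 517.241ms (3/2)
2. 517.241ms @ 3/2 + 258.621ms (3/4)
3. 775.862ms @ 9/4 + 258.621ms (3/4)
4. 1034.483ms @ 3 + 517.241ms (3/2)
5. 1551.724ms @ 9/2 + 517.241ms (3/2)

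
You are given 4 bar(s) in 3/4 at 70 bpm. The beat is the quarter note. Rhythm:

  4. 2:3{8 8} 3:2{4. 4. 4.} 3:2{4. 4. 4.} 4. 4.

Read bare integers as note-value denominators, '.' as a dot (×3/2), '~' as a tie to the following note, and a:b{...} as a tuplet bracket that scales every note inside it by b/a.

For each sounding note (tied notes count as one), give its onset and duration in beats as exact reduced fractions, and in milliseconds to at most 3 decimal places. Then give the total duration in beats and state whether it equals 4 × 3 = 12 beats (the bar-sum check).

1) 0.0ms=0b +1285.714ms=3/2b
2) 1285.714ms=3/2b +642.857ms=3/4b
3) 1928.571ms=9/4b +642.857ms=3/4b
4) 2571.429ms=3b +857.143ms=1b
5) 3428.571ms=4b +857.143ms=1b
6) 4285.714ms=5b +857.143ms=1b
7) 5142.857ms=6b +857.143ms=1b
8) 6000.0ms=7b +857.143ms=1b
9) 6857.143ms=8b +857.143ms=1b
10) 7714.286ms=9b +1285.714ms=3/2b
11) 9000.0ms=21/2b +1285.714ms=3/2b
Σ=12b of 12 (70bpm 3/4) — PASS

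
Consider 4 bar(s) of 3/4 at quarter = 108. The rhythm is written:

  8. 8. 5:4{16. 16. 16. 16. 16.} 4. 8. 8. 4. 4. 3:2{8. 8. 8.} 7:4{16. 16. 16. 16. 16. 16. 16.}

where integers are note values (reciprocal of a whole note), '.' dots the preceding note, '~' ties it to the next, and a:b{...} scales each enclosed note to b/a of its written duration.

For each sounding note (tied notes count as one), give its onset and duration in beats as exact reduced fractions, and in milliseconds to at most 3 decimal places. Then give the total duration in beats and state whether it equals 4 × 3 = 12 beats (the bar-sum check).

1) 0.0ms=0b +416.667ms=3/4b
2) 416.667ms=3/4b +416.667ms=3/4b
3) 833.333ms=3/2b +166.667ms=3/10b
4) 1000.0ms=9/5b +166.667ms=3/10b
5) 1166.667ms=21/10b +166.667ms=3/10b
6) 1333.333ms=12/5b +166.667ms=3/10b
7) 1500.0ms=27/10b +166.667ms=3/10b
8) 1666.667ms=3b +833.333ms=3/2b
9) 2500.0ms=9/2b +416.667ms=3/4b
10) 2916.667ms=21/4b +416.667ms=3/4b
11) 3333.333ms=6b +833.333ms=3/2b
12) 4166.667ms=15/2b +833.333ms=3/2b
13) 5000.0ms=9b +277.778ms=1/2b
14) 5277.778ms=19/2b +277.778ms=1/2b
15) 5555.556ms=10b +277.778ms=1/2b
16) 5833.333ms=21/2b +119.048ms=3/14b
17) 5952.381ms=75/7b +119.048ms=3/14b
18) 6071.429ms=153/14b +119.048ms=3/14b
19) 6190.476ms=78/7b +119.048ms=3/14b
20) 6309.524ms=159/14b +119.048ms=3/14b
21) 6428.571ms=81/7b +119.048ms=3/14b
22) 6547.619ms=165/14b +119.048ms=3/14b
Σ=12b of 12 (108bpm 3/4) — PASS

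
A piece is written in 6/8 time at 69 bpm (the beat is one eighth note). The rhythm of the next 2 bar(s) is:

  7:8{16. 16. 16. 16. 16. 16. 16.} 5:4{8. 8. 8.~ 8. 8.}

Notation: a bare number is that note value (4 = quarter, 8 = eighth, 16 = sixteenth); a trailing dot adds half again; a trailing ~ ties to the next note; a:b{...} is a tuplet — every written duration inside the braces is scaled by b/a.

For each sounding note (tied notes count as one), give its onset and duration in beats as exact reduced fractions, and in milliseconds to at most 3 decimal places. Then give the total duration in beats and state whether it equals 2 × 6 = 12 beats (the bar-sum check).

1) 0.0ms=0b +745.342ms=6/7b
2) 745.342ms=6/7b +745.342ms=6/7b
3) 1490.683ms=12/7b +745.342ms=6/7b
4) 2236.025ms=18/7b +745.342ms=6/7b
5) 2981.366ms=24/7b +745.342ms=6/7b
6) 3726.708ms=30/7b +745.342ms=6/7b
7) 4472.05ms=36/7b +745.342ms=6/7b
8) 5217.391ms=6b +1043.478ms=6/5b
9) 6260.87ms=36/5b +1043.478ms=6/5b
10) 7304.348ms=42/5b +2086.957ms=12/5b
11) 9391.304ms=54/5b +1043.478ms=6/5b
Σ=12b of 12 (69bpm 6/8) — PASS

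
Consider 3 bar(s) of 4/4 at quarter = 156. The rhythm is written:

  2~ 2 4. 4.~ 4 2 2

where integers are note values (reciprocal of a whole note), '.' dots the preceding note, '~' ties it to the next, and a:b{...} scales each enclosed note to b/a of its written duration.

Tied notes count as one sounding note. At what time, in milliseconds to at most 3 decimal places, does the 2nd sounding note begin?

note 2 onset = 4b = 1538.462ms

1. 0.0ms @ 0 + 1538.462ms (4)
2. 1538.462ms @ 4 + 576.923ms (3/2)
3. 2115.385ms @ 11/2 + 961.538ms (5/2)
4. 3076.923ms @ 8 + 769.231ms (2)
5. 3846.154ms @ 10 + 769.231ms (2)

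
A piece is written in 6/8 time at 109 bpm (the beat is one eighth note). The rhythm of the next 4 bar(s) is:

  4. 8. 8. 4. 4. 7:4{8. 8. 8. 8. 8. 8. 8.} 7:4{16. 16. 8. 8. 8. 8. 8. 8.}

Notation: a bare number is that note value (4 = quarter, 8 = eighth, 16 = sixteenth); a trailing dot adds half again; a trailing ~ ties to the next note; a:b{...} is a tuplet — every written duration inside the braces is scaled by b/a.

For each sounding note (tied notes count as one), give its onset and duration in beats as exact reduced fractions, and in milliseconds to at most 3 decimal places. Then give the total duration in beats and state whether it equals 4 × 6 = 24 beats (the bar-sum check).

1) 0.0ms=0b +1651.376ms=3b
2) 1651.376ms=3b +825.688ms=3/2b
3) 2477.064ms=9/2b +825.688ms=3/2b
4) 3302.752ms=6b +1651.376ms=3b
5) 4954.128ms=9b +1651.376ms=3b
6) 6605.505ms=12b +471.822ms=6/7b
7) 7077.326ms=90/7b +471.822ms=6/7b
8) 7549.148ms=96/7b +471.822ms=6/7b
9) 8020.97ms=102/7b +471.822ms=6/7b
10) 8492.792ms=108/7b +471.822ms=6/7b
11) 8964.613ms=114/7b +471.822ms=6/7b
12) 9436.435ms=120/7b +471.822ms=6/7b
13) 9908.257ms=18b +235.911ms=3/7b
14) 10144.168ms=129/7b +235.911ms=3/7b
15) 10380.079ms=132/7b +471.822ms=6/7b
16) 10851.9ms=138/7b +471.822ms=6/7b
17) 11323.722ms=144/7b +471.822ms=6/7b
18) 11795.544ms=150/7b +471.822ms=6/7b
19) 12267.366ms=156/7b +471.822ms=6/7b
20) 12739.187ms=162/7b +471.822ms=6/7b
Σ=24b of 24 (109bpm 6/8) — PASS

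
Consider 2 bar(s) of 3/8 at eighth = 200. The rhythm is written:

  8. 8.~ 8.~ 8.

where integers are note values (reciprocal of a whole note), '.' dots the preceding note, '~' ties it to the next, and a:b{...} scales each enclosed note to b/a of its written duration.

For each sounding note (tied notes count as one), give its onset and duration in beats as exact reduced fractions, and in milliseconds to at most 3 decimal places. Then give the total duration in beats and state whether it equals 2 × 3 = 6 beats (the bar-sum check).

1) 0.0ms=0b +450.0ms=3/2b
2) 450.0ms=3/2b +1350.0ms=9/2b
Σ=6b of 6 (200bpm 3/8) — PASS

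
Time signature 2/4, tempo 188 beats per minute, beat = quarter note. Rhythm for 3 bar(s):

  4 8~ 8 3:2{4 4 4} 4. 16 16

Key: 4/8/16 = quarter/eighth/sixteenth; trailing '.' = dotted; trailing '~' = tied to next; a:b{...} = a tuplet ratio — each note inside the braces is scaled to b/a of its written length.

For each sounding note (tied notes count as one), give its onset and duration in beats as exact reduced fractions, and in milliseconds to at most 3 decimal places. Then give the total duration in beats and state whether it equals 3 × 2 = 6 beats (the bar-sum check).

1) 0.0ms=0b +319.149ms=1b
2) 319.149ms=1b +319.149ms=1b
3) 638.298ms=2b +212.766ms=2/3b
4) 851.064ms=8/3b +212.766ms=2/3b
5) 1063.83ms=10/3b +212.766ms=2/3b
6) 1276.596ms=4b +478.723ms=3/2b
7) 1755.319ms=11/2b +79.787ms=1/4b
8) 1835.106ms=23/4b +79.787ms=1/4b
Σ=6b of 6 (188bpm 2/4) — PASS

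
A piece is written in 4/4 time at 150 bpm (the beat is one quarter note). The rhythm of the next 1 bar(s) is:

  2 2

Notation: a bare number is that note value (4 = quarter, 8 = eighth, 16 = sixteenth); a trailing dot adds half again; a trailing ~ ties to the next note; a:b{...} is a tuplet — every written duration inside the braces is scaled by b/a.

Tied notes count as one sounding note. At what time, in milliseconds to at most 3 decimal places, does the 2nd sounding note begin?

1. 0.0ms @ 0 + 800.0ms (2)
2. 800.0ms @ 2 + 800.0ms (2)

note 2 onset = 2b = 800.0ms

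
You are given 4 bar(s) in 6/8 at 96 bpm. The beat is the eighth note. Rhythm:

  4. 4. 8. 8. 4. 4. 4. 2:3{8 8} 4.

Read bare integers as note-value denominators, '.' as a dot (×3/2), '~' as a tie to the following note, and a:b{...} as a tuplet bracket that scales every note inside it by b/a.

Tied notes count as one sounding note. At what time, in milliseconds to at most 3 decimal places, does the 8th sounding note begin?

note 8 onset = 18b = 11250.0ms

1. 0.0ms @ 0 + 1875.0ms (3)
2. 1875.0ms @ 3 + 1875.0ms (3)
3. 3750.0ms @ 6 + 937.5ms (3/2)
4. 4687.5ms @ 15/2 + 937.5ms (3/2)
5. 5625.0ms @ 9 + 1875.0ms (3)
6. 7500.0ms @ 12 + 1875.0ms (3)
7. 9375.0ms @ 15 + 1875.0ms (3)
8. 11250.0ms @ 18 + 937.5ms (3/2)
9. 12187.5ms @ 39/2 + 937.5ms (3/2)
10. 13125.0ms @ 21 + 1875.0ms (3)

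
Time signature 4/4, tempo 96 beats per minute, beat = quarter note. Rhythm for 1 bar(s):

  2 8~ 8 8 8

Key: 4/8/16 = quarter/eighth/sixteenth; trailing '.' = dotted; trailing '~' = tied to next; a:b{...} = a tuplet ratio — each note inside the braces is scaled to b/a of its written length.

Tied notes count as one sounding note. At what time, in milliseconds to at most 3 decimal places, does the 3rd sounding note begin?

1. 0.0ms @ 0 + 1250.0ms (2)
2. 1250.0ms @ 2 + 625.0ms (1)
3. 1875.0ms @ 3 + 312.5ms (1/2)
4. 2187.5ms @ 7/2 + 312.5ms (1/2)

note 3 onset = 3b = 1875.0ms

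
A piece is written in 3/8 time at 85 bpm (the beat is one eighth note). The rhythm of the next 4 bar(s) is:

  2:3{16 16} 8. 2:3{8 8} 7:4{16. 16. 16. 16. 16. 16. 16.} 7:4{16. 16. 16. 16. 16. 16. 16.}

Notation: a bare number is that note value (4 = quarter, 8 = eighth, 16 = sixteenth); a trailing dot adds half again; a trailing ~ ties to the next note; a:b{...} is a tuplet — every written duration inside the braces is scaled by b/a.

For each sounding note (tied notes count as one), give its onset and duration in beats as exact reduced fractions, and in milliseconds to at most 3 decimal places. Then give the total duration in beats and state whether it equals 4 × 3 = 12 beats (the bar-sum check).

1) 0.0ms=0b +529.412ms=3/4b
2) 529.412ms=3/4b +529.412ms=3/4b
3) 1058.824ms=3/2b +1058.824ms=3/2b
4) 2117.647ms=3b +1058.824ms=3/2b
5) 3176.471ms=9/2b +1058.824ms=3/2b
6) 4235.294ms=6b +302.521ms=3/7b
7) 4537.815ms=45/7b +302.521ms=3/7b
8) 4840.336ms=48/7b +302.521ms=3/7b
9) 5142.857ms=51/7b +302.521ms=3/7b
10) 5445.378ms=54/7b +302.521ms=3/7b
11) 5747.899ms=57/7b +302.521ms=3/7b
12) 6050.42ms=60/7b +302.521ms=3/7b
13) 6352.941ms=9b +302.521ms=3/7b
14) 6655.462ms=66/7b +302.521ms=3/7b
15) 6957.983ms=69/7b +302.521ms=3/7b
16) 7260.504ms=72/7b +302.521ms=3/7b
17) 7563.025ms=75/7b +302.521ms=3/7b
18) 7865.546ms=78/7b +302.521ms=3/7b
19) 8168.067ms=81/7b +302.521ms=3/7b
Σ=12b of 12 (85bpm 3/8) — PASS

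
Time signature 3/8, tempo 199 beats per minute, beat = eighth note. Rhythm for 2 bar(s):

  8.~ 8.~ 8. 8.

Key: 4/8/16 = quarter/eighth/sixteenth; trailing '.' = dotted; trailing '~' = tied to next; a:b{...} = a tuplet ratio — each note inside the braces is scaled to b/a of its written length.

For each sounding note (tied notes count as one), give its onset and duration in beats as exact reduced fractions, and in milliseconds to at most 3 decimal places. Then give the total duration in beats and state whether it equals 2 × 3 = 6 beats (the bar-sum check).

1) 0.0ms=0b +1356.784ms=9/2b
2) 1356.784ms=9/2b +452.261ms=3/2b
Σ=6b of 6 (199bpm 3/8) — PASS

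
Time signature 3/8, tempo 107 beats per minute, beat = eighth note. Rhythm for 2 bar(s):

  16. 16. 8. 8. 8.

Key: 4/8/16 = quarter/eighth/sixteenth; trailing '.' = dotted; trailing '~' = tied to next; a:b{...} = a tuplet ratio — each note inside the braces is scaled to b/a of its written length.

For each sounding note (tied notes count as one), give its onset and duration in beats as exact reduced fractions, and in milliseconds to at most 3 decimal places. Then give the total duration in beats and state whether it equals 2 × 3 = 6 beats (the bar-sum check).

1) 0.0ms=0b +420.561ms=3/4b
2) 420.561ms=3/4b +420.561ms=3/4b
3) 841.121ms=3/2b +841.121ms=3/2b
4) 1682.243ms=3b +841.121ms=3/2b
5) 2523.364ms=9/2b +841.121ms=3/2b
Σ=6b of 6 (107bpm 3/8) — PASS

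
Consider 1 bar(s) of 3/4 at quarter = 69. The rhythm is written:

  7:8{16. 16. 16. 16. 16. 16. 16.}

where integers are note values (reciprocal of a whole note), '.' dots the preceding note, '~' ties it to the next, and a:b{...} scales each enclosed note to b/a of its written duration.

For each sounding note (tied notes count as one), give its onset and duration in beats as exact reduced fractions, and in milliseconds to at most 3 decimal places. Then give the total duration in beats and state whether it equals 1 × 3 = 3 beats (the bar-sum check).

1) 0.0ms=0b +372.671ms=3/7b
2) 372.671ms=3/7b +372.671ms=3/7b
3) 745.342ms=6/7b +372.671ms=3/7b
4) 1118.012ms=9/7b +372.671ms=3/7b
5) 1490.683ms=12/7b +372.671ms=3/7b
6) 1863.354ms=15/7b +372.671ms=3/7b
7) 2236.025ms=18/7b +372.671ms=3/7b
Σ=3b of 3 (69bpm 3/4) — PASS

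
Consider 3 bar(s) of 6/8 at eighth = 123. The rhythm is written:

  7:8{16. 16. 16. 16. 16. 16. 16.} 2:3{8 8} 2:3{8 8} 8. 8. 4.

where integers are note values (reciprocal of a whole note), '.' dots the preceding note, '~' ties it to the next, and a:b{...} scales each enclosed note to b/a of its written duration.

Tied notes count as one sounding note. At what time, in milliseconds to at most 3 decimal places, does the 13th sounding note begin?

note 13 onset = 27/2b = 6585.366ms

1. 0.0ms @ 0 + 418.118ms (6/7)
2. 418.118ms @ 6/7 + 418.118ms (6/7)
3. 836.237ms @ 12/7 + 418.118ms (6/7)
4. 1254.355ms @ 18/7 + 418.118ms (6/7)
5. 1672.474ms @ 24/7 + 418.118ms (6/7)
6. 2090.592ms @ 30/7 + 418.118ms (6/7)
7. 2508.711ms @ 36/7 + 418.118ms (6/7)
8. 2926.829ms @ 6 + 731.707ms (3/2)
9. 3658.537ms @ 15/2 + 731.707ms (3/2)
10. 4390.244ms @ 9 + 731.707ms (3/2)
11. 5121.951ms @ 21/2 + 731.707ms (3/2)
12. 5853.659ms @ 12 + 731.707ms (3/2)
13. 6585.366ms @ 27/2 + 731.707ms (3/2)
14. 7317.073ms @ 15 + 1463.415ms (3)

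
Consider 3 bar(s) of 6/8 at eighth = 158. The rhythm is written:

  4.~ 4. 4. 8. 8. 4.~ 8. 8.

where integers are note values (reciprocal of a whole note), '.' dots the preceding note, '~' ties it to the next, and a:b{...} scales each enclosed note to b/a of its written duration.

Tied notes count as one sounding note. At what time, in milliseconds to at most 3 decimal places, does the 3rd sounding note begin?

note 3 onset = 9b = 3417.722ms

1. 0.0ms @ 0 + 2278.481ms (6)
2. 2278.481ms @ 6 + 1139.241ms (3)
3. 3417.722ms @ 9 + 569.62ms (3/2)
4. 3987.342ms @ 21/2 + 569.62ms (3/2)
5. 4556.962ms @ 12 + 1708.861ms (9/2)
6. 6265.823ms @ 33/2 + 569.62ms (3/2)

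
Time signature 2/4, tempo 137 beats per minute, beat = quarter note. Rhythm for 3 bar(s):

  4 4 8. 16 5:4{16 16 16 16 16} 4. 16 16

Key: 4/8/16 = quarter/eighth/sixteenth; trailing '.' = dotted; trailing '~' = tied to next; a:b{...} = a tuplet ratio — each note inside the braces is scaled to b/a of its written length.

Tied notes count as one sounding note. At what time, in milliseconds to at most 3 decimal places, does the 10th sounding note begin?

note 10 onset = 4b = 1751.825ms

1. 0.0ms @ 0 + 437.956ms (1)
2. 437.956ms @ 1 + 437.956ms (1)
3. 875.912ms @ 2 + 328.467ms (3/4)
4. 1204.38ms @ 11/4 + 109.489ms (1/4)
5. 1313.869ms @ 3 + 87.591ms (1/5)
6. 1401.46ms @ 16/5 + 87.591ms (1/5)
7. 1489.051ms @ 17/5 + 87.591ms (1/5)
8. 1576.642ms @ 18/5 + 87.591ms (1/5)
9. 1664.234ms @ 19/5 + 87.591ms (1/5)
10. 1751.825ms @ 4 + 656.934ms (3/2)
11. 2408.759ms @ 11/2 + 109.489ms (1/4)
12. 2518.248ms @ 23/4 + 109.489ms (1/4)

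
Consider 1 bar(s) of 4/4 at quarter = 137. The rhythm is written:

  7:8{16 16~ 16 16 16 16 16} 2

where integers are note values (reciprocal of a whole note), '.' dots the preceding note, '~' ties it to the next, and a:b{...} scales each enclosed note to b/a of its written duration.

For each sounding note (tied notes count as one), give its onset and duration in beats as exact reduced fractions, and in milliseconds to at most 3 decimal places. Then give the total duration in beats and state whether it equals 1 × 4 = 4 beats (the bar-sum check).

1) 0.0ms=0b +125.13ms=2/7b
2) 125.13ms=2/7b +250.261ms=4/7b
3) 375.391ms=6/7b +125.13ms=2/7b
4) 500.521ms=8/7b +125.13ms=2/7b
5) 625.652ms=10/7b +125.13ms=2/7b
6) 750.782ms=12/7b +125.13ms=2/7b
7) 875.912ms=2b +875.912ms=2b
Σ=4b of 4 (137bpm 4/4) — PASS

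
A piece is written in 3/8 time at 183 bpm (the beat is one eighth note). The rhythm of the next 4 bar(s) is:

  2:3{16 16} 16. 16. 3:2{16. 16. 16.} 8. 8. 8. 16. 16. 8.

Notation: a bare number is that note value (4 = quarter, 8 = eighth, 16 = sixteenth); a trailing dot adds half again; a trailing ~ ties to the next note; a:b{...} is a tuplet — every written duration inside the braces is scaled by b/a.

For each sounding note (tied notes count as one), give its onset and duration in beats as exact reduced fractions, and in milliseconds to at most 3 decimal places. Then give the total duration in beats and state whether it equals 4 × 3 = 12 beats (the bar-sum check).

1) 0.0ms=0b +245.902ms=3/4b
2) 245.902ms=3/4b +245.902ms=3/4b
3) 491.803ms=3/2b +245.902ms=3/4b
4) 737.705ms=9/4b +245.902ms=3/4b
5) 983.607ms=3b +163.934ms=1/2b
6) 1147.541ms=7/2b +163.934ms=1/2b
7) 1311.475ms=4b +163.934ms=1/2b
8) 1475.41ms=9/2b +491.803ms=3/2b
9) 1967.213ms=6b +491.803ms=3/2b
10) 2459.016ms=15/2b +491.803ms=3/2b
11) 2950.82ms=9b +245.902ms=3/4b
12) 3196.721ms=39/4b +245.902ms=3/4b
13) 3442.623ms=21/2b +491.803ms=3/2b
Σ=12b of 12 (183bpm 3/8) — PASS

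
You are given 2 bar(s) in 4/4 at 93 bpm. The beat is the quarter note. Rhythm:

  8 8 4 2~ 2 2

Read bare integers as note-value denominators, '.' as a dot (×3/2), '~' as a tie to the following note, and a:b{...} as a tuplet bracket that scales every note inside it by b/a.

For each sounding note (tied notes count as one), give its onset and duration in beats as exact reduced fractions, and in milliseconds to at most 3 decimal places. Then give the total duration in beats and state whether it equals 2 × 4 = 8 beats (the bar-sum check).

1) 0.0ms=0b +322.581ms=1/2b
2) 322.581ms=1/2b +322.581ms=1/2b
3) 645.161ms=1b +645.161ms=1b
4) 1290.323ms=2b +2580.645ms=4b
5) 3870.968ms=6b +1290.323ms=2b
Σ=8b of 8 (93bpm 4/4) — PASS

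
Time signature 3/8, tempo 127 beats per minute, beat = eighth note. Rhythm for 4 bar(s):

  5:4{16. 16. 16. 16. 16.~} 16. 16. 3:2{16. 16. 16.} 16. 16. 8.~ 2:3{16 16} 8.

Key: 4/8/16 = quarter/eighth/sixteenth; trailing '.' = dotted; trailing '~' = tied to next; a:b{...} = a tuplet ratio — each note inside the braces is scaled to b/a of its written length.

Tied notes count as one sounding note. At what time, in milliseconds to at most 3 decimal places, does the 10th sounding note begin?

note 10 onset = 6b = 2834.646ms

1. 0.0ms @ 0 + 283.465ms (3/5)
2. 283.465ms @ 3/5 + 283.465ms (3/5)
3. 566.929ms @ 6/5 + 283.465ms (3/5)
4. 850.394ms @ 9/5 + 283.465ms (3/5)
5. 1133.858ms @ 12/5 + 637.795ms (27/20)
6. 1771.654ms @ 15/4 + 354.331ms (3/4)
7. 2125.984ms @ 9/2 + 236.22ms (1/2)
8. 2362.205ms @ 5 + 236.22ms (1/2)
9. 2598.425ms @ 11/2 + 236.22ms (1/2)
10. 2834.646ms @ 6 + 354.331ms (3/4)
11. 3188.976ms @ 27/4 + 354.331ms (3/4)
12. 3543.307ms @ 15/2 + 1062.992ms (9/4)
13. 4606.299ms @ 39/4 + 354.331ms (3/4)
14. 4960.63ms @ 21/2 + 708.661ms (3/2)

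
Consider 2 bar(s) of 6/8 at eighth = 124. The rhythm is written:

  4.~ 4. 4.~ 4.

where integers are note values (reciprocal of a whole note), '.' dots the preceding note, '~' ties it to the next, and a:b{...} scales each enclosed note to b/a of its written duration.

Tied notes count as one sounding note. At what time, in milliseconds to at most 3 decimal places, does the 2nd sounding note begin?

1. 0.0ms @ 0 + 2903.226ms (6)
2. 2903.226ms @ 6 + 2903.226ms (6)

note 2 onset = 6b = 2903.226ms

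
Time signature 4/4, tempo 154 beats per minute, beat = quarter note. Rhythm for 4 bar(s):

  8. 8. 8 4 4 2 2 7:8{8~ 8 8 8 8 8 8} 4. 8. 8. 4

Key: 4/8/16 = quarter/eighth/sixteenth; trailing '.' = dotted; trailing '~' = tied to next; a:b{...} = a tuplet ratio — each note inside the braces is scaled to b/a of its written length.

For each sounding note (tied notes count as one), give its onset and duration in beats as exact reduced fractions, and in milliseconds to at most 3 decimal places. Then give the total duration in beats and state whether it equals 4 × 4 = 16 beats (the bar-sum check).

1) 0.0ms=0b +292.208ms=3/4b
2) 292.208ms=3/4b +292.208ms=3/4b
3) 584.416ms=3/2b +194.805ms=1/2b
4) 779.221ms=2b +389.61ms=1b
5) 1168.831ms=3b +389.61ms=1b
6) 1558.442ms=4b +779.221ms=2b
7) 2337.662ms=6b +779.221ms=2b
8) 3116.883ms=8b +445.269ms=8/7b
9) 3562.152ms=64/7b +222.635ms=4/7b
10) 3784.787ms=68/7b +222.635ms=4/7b
11) 4007.421ms=72/7b +222.635ms=4/7b
12) 4230.056ms=76/7b +222.635ms=4/7b
13) 4452.69ms=80/7b +222.635ms=4/7b
14) 4675.325ms=12b +584.416ms=3/2b
15) 5259.74ms=27/2b +292.208ms=3/4b
16) 5551.948ms=57/4b +292.208ms=3/4b
17) 5844.156ms=15b +389.61ms=1b
Σ=16b of 16 (154bpm 4/4) — PASS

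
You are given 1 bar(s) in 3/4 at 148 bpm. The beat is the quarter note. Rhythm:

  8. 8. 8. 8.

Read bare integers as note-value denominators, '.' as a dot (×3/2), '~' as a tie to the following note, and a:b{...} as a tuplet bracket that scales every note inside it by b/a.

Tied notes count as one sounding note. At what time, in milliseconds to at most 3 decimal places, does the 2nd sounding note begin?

1. 0.0ms @ 0 + 304.054ms (3/4)
2. 304.054ms @ 3/4 + 304.054ms (3/4)
3. 608.108ms @ 3/2 + 304.054ms (3/4)
4. 912.162ms @ 9/4 + 304.054ms (3/4)

note 2 onset = 3/4b = 304.054ms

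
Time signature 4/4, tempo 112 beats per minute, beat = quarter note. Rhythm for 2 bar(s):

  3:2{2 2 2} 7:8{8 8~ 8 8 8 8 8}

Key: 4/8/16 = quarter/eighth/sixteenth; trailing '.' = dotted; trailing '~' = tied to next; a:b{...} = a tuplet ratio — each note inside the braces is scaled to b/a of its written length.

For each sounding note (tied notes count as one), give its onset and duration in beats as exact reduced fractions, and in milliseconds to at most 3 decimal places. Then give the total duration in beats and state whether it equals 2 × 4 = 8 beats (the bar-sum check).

1) 0.0ms=0b +714.286ms=4/3b
2) 714.286ms=4/3b +714.286ms=4/3b
3) 1428.571ms=8/3b +714.286ms=4/3b
4) 2142.857ms=4b +306.122ms=4/7b
5) 2448.98ms=32/7b +612.245ms=8/7b
6) 3061.224ms=40/7b +306.122ms=4/7b
7) 3367.347ms=44/7b +306.122ms=4/7b
8) 3673.469ms=48/7b +306.122ms=4/7b
9) 3979.592ms=52/7b +306.122ms=4/7b
Σ=8b of 8 (112bpm 4/4) — PASS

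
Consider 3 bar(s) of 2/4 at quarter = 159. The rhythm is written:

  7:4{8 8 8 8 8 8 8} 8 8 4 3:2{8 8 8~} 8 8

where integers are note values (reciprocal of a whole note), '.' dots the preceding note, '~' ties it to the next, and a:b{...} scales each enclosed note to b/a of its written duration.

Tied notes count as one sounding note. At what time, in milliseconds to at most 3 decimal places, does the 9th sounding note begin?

note 9 onset = 5/2b = 943.396ms

1. 0.0ms @ 0 + 107.817ms (2/7)
2. 107.817ms @ 2/7 + 107.817ms (2/7)
3. 215.633ms @ 4/7 + 107.817ms (2/7)
4. 323.45ms @ 6/7 + 107.817ms (2/7)
5. 431.267ms @ 8/7 + 107.817ms (2/7)
6. 539.084ms @ 10/7 + 107.817ms (2/7)
7. 646.9ms @ 12/7 + 107.817ms (2/7)
8. 754.717ms @ 2 + 188.679ms (1/2)
9. 943.396ms @ 5/2 + 188.679ms (1/2)
10. 1132.075ms @ 3 + 377.358ms (1)
11. 1509.434ms @ 4 + 125.786ms (1/3)
12. 1635.22ms @ 13/3 + 125.786ms (1/3)
13. 1761.006ms @ 14/3 + 314.465ms (5/6)
14. 2075.472ms @ 11/2 + 188.679ms (1/2)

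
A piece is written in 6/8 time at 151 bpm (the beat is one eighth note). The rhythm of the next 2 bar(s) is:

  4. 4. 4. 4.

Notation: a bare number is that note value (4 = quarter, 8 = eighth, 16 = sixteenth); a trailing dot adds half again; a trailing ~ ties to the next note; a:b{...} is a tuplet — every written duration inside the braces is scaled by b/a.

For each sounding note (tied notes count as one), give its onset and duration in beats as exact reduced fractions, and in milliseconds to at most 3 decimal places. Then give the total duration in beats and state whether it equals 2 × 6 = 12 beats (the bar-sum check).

1) 0.0ms=0b +1192.053ms=3b
2) 1192.053ms=3b +1192.053ms=3b
3) 2384.106ms=6b +1192.053ms=3b
4) 3576.159ms=9b +1192.053ms=3b
Σ=12b of 12 (151bpm 6/8) — PASS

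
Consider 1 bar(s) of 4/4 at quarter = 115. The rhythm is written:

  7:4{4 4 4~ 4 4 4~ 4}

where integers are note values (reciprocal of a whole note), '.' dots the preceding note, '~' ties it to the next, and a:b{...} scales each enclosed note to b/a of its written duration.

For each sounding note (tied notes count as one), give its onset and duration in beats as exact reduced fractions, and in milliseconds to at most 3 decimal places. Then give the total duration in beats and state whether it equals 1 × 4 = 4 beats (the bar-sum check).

1) 0.0ms=0b +298.137ms=4/7b
2) 298.137ms=4/7b +298.137ms=4/7b
3) 596.273ms=8/7b +596.273ms=8/7b
4) 1192.547ms=16/7b +298.137ms=4/7b
5) 1490.683ms=20/7b +596.273ms=8/7b
Σ=4b of 4 (115bpm 4/4) — PASS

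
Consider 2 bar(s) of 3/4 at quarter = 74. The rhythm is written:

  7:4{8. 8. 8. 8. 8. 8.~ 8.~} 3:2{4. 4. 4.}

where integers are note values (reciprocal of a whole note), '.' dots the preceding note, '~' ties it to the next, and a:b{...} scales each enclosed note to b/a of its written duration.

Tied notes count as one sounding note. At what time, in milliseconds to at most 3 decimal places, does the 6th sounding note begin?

note 6 onset = 15/7b = 1737.452ms

1. 0.0ms @ 0 + 347.49ms (3/7)
2. 347.49ms @ 3/7 + 347.49ms (3/7)
3. 694.981ms @ 6/7 + 347.49ms (3/7)
4. 1042.471ms @ 9/7 + 347.49ms (3/7)
5. 1389.961ms @ 12/7 + 347.49ms (3/7)
6. 1737.452ms @ 15/7 + 1505.792ms (13/7)
7. 3243.243ms @ 4 + 810.811ms (1)
8. 4054.054ms @ 5 + 810.811ms (1)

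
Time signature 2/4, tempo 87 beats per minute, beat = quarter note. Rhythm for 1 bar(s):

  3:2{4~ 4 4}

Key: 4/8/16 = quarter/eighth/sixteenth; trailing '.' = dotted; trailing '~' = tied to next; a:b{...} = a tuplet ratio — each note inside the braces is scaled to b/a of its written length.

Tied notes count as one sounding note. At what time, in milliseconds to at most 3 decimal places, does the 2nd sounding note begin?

note 2 onset = 4/3b = 919.54ms

1. 0.0ms @ 0 + 919.54ms (4/3)
2. 919.54ms @ 4/3 + 459.77ms (2/3)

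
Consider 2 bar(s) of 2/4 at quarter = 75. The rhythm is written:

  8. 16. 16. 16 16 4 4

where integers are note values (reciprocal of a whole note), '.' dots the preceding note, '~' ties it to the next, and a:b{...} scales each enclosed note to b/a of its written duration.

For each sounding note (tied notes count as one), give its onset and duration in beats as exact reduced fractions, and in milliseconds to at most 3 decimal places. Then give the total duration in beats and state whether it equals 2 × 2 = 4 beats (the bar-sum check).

1) 0.0ms=0b +600.0ms=3/4b
2) 600.0ms=3/4b +300.0ms=3/8b
3) 900.0ms=9/8b +300.0ms=3/8b
4) 1200.0ms=3/2b +200.0ms=1/4b
5) 1400.0ms=7/4b +200.0ms=1/4b
6) 1600.0ms=2b +800.0ms=1b
7) 2400.0ms=3b +800.0ms=1b
Σ=4b of 4 (75bpm 2/4) — PASS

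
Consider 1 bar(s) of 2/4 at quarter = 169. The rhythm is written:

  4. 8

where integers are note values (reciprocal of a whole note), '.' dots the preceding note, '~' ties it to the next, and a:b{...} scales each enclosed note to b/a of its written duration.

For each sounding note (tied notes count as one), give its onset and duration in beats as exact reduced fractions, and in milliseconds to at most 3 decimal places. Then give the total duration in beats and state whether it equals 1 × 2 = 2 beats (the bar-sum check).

1) 0.0ms=0b +532.544ms=3/2b
2) 532.544ms=3/2b +177.515ms=1/2b
Σ=2b of 2 (169bpm 2/4) — PASS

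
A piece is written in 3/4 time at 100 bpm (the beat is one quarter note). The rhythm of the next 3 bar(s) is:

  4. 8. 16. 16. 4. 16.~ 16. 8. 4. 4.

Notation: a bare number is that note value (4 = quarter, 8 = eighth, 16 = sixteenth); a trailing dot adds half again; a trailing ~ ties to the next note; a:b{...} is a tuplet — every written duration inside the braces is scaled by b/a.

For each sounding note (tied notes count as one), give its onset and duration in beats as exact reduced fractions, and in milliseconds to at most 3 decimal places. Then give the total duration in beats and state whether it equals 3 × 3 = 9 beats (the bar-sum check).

1) 0.0ms=0b +900.0ms=3/2b
2) 900.0ms=3/2b +450.0ms=3/4b
3) 1350.0ms=9/4b +225.0ms=3/8b
4) 1575.0ms=21/8b +225.0ms=3/8b
5) 1800.0ms=3b +900.0ms=3/2b
6) 2700.0ms=9/2b +450.0ms=3/4b
7) 3150.0ms=21/4b +450.0ms=3/4b
8) 3600.0ms=6b +900.0ms=3/2b
9) 4500.0ms=15/2b +900.0ms=3/2b
Σ=9b of 9 (100bpm 3/4) — PASS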